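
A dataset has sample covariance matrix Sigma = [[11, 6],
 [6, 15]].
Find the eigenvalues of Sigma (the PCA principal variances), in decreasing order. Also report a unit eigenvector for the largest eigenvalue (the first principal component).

Step 1 — characteristic polynomial of 2×2 Sigma:
  det(Sigma - λI) = λ² - trace · λ + det = 0.
  trace = 11 + 15 = 26, det = 11·15 - (6)² = 129.
Step 2 — discriminant:
  Δ = trace² - 4·det = 676 - 516 = 160.
Step 3 — eigenvalues:
  λ = (trace ± √Δ)/2 = (26 ± 12.6491)/2,
  λ_1 = 19.3246,  λ_2 = 6.6754.

Step 4 — unit eigenvector for λ_1: solve (Sigma - λ_1 I)v = 0. First row:
  (11 - 19.3246)·v_x + (6)·v_y = 0, i.e. (-8.3246)·v_x + (6)·v_y = 0,
  so v ∝ (b, λ_1 - a) = (6, 8.3246) = u.
  ||u|| = √((6)² + (8.3246)²) = √(105.2982) ≈ 10.2615,
  v_1 = u/||u|| ≈ (0.5847, 0.8112) (||v_1|| = 1).

λ_1 = 19.3246,  λ_2 = 6.6754;  v_1 ≈ (0.5847, 0.8112)


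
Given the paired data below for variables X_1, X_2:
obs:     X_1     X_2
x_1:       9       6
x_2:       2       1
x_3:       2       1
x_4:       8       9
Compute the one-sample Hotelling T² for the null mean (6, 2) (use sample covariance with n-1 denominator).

Step 1 — sample mean vector:
  mean(X_1) = (9 + 2 + 2 + 8) / 4 = 21/4 = 5.25
  mean(X_2) = (6 + 1 + 1 + 9) / 4 = 17/4 = 4.25
  x̄ = (5.25, 4.25),  deviation x̄ - mu_0 = (5.25, 4.25) - (6, 2) = (-0.75, 2.25).

Step 2 — sample covariance matrix, S[i,j] = (1/(n-1)) · Σ_k (x_{k,i} - mean_i) · (x_{k,j} - mean_j), divisor n-1 = 3:
  S[X_1,X_1] = ((3.75)·(3.75) + (-3.25)·(-3.25) + (-3.25)·(-3.25) + (2.75)·(2.75)) / 3 = 42.75/3 = 14.25
  S[X_1,X_2] = ((3.75)·(1.75) + (-3.25)·(-3.25) + (-3.25)·(-3.25) + (2.75)·(4.75)) / 3 = 40.75/3 = 13.5833
  S[X_2,X_2] = ((1.75)·(1.75) + (-3.25)·(-3.25) + (-3.25)·(-3.25) + (4.75)·(4.75)) / 3 = 46.75/3 = 15.5833
  S = [[14.25, 13.5833],
 [13.5833, 15.5833]].

Step 3 — invert S. det(S) = 14.25·15.5833 - (13.5833)² = 37.5556.
  S^{-1} = (1/det) · [[d, -b], [-b, a]] = [[0.4149, -0.3617],
 [-0.3617, 0.3794]].

Step 4 — quadratic form (x̄ - mu_0)^T · S^{-1} · (x̄ - mu_0):
  S^{-1} · (x̄ - mu_0) = (-1.125, 1.125),
  (x̄ - mu_0)^T · [...] = (-0.75)·(-1.125) + (2.25)·(1.125) = 3.375.

Step 5 — scale by n: T² = 4 · 3.375 = 13.5.

T² ≈ 13.5


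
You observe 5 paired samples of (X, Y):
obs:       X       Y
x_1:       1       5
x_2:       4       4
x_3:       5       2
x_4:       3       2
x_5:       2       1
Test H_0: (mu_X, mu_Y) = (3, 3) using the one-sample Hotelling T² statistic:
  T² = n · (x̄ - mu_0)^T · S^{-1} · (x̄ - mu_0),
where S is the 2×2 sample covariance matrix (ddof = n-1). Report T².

Step 1 — sample mean vector:
  mean(X) = (1 + 4 + 5 + 3 + 2) / 5 = 15/5 = 3
  mean(Y) = (5 + 4 + 2 + 2 + 1) / 5 = 14/5 = 2.8
  x̄ = (3, 2.8),  deviation x̄ - mu_0 = (3, 2.8) - (3, 3) = (0, -0.2).

Step 2 — sample covariance matrix, S[i,j] = (1/(n-1)) · Σ_k (x_{k,i} - mean_i) · (x_{k,j} - mean_j), divisor n-1 = 4:
  S[X,X] = ((-2)·(-2) + (1)·(1) + (2)·(2) + (0)·(0) + (-1)·(-1)) / 4 = 10/4 = 2.5
  S[X,Y] = ((-2)·(2.2) + (1)·(1.2) + (2)·(-0.8) + (0)·(-0.8) + (-1)·(-1.8)) / 4 = -3/4 = -0.75
  S[Y,Y] = ((2.2)·(2.2) + (1.2)·(1.2) + (-0.8)·(-0.8) + (-0.8)·(-0.8) + (-1.8)·(-1.8)) / 4 = 10.8/4 = 2.7
  S = [[2.5, -0.75],
 [-0.75, 2.7]].

Step 3 — invert S. det(S) = 2.5·2.7 - (-0.75)² = 6.1875.
  S^{-1} = (1/det) · [[d, -b], [-b, a]] = [[0.4364, 0.1212],
 [0.1212, 0.404]].

Step 4 — quadratic form (x̄ - mu_0)^T · S^{-1} · (x̄ - mu_0):
  S^{-1} · (x̄ - mu_0) = (-0.0242, -0.0808),
  (x̄ - mu_0)^T · [...] = (0)·(-0.0242) + (-0.2)·(-0.0808) = 0.0162.

Step 5 — scale by n: T² = 5 · 0.0162 = 0.0808.

T² ≈ 0.0808


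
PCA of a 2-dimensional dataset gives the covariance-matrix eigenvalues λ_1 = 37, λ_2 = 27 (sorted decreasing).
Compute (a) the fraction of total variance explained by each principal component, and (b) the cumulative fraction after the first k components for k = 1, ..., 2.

Step 1 — total variance = trace(Sigma) = Σ λ_i = 37 + 27 = 64.

Step 2 — fraction explained by component i = λ_i / Σ λ:
  PC1: 37/64 = 0.5781
  PC2: 27/64 = 0.4219

Step 3 — cumulative fraction after k components = (λ_1 + ... + λ_k) / Σ λ:
  k = 1: 37/64 = 0.5781
  k = 2: (37 + 27)/64 = 64/64 = 1

Summary (fraction, with percent):

explained: PC1 0.5781 (57.81%), PC2 0.4219 (42.19%);  cumulative: 0.5781, 1


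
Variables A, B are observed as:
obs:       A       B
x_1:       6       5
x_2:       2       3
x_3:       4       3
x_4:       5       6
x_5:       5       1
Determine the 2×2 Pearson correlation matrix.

Step 1 — column means:
  mean(A) = (6 + 2 + 4 + 5 + 5) / 5 = 22/5 = 4.4
  mean(B) = (5 + 3 + 3 + 6 + 1) / 5 = 18/5 = 3.6

Step 2 — sample variances and covariances s[i,j] = (1/(n-1)) · Σ_k (x_{k,i} - mean_i) · (x_{k,j} - mean_j), with n-1 = 4:
  s[A,A] = ((1.6)·(1.6) + (-2.4)·(-2.4) + (-0.4)·(-0.4) + (0.6)·(0.6) + (0.6)·(0.6)) / 4 = 9.2/4 = 2.3
  s[A,B] = ((1.6)·(1.4) + (-2.4)·(-0.6) + (-0.4)·(-0.6) + (0.6)·(2.4) + (0.6)·(-2.6)) / 4 = 3.8/4 = 0.95
  s[B,B] = ((1.4)·(1.4) + (-0.6)·(-0.6) + (-0.6)·(-0.6) + (2.4)·(2.4) + (-2.6)·(-2.6)) / 4 = 15.2/4 = 3.8
  Sample standard deviations s_i = √(s[i,i]):
  s(A) = √(2.3) = 1.5166
  s(B) = √(3.8) = 1.9494

Step 3 — r_{ij} = s_{ij} / (s_i · s_j):
  r[A,A] = 1 (diagonal).
  r[A,B] = 0.95 / (1.5166 · 1.9494) = 0.95 / 2.9563 = 0.3213
  r[B,B] = 1 (diagonal).

R is symmetric with unit diagonal. Assembling:

R = [[1, 0.3213],
 [0.3213, 1]]


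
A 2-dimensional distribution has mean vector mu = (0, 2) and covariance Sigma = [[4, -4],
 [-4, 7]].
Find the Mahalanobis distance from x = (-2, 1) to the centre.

Step 1 — centre the observation: (x - mu) = (-2, -1).

Step 2 — invert Sigma. det(Sigma) = 4·7 - (-4)² = 12.
  Sigma^{-1} = (1/det) · [[d, -b], [-b, a]] = [[0.5833, 0.3333],
 [0.3333, 0.3333]].

Step 3 — form the quadratic (x - mu)^T · Sigma^{-1} · (x - mu):
  Sigma^{-1} · (x - mu) = (-1.5, -1).
  (x - mu)^T · [Sigma^{-1} · (x - mu)] = (-2)·(-1.5) + (-1)·(-1) = 4.

Step 4 — take square root: d = √(4) ≈ 2.

d(x, mu) = √(4) ≈ 2


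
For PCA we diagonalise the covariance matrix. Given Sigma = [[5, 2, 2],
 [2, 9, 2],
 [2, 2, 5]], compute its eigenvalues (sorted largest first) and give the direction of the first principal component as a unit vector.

Step 1 — characteristic polynomial p(λ) = det(λI - Sigma) = λ³ - tr·λ² + c_1·λ - det, where tr = trace, c_1 = sum of the principal 2×2 minors, det = det(Sigma):
  tr = 5 + 9 + 5 = 19,
  c_1 = (5·9 - (2)²) + (5·5 - (2)²) + (9·5 - (2)²) = 41 + 21 + 41 = 103,
  det = 5·(9·5 - (2)²) - (2)·((2)·5 - (2)·(2)) + (2)·((2)·(2) - 9·(2)) = 5·(41) - (2)·(6) + (2)·(-14) = 165.
  So p(λ) = λ³ - 19λ² + 103λ - 165.
Step 2 — look for an integer root (rational root theorem: any rational root is an integer divisor of 165). Testing λ = 3:
  p(3) = 27 - 171 + 309 - 165 = 0  ✓
  Dividing out (λ - 3): p(λ) = (λ - 3)(λ² - 16λ + 55).
Step 3 — remaining eigenvalues from the quadratic λ² - 16λ + 55 = 0:
  Δ = 16² - 4·55 = 256 - 220 = 36,  λ = (16 ± √36)/2 = (16 ± 6)/2 = 11 or 5.
  Sorted: λ_1 = 11,  λ_2 = 5,  λ_3 = 3  (check: sum = 19 = tr ✓).

Step 4 — unit eigenvector for λ_1 = 11: v spans the null space of (Sigma - λ_1 I), whose rows are
  r_1 = (-6, 2, 2),  r_2 = (2, -2, 2),  r_3 = (2, 2, -6).
  v is orthogonal to every row, so take v ∝ r_1 × r_2 = ((2)·(2) - (2)·(-2), (2)·(2) - (-6)·(2), (-6)·(-2) - (2)·(2)) = (8, 16, 8).
  Rescale (divide by 8): u = (1, 2, 1).
  ||u|| = √((1)² + (2)² + (1)²) = √(6) ≈ 2.4495,  v_1 = u/||u|| ≈ (0.4082, 0.8165, 0.4082) (||v_1|| = 1).

λ_1 = 11,  λ_2 = 5,  λ_3 = 3;  v_1 ≈ (0.4082, 0.8165, 0.4082)


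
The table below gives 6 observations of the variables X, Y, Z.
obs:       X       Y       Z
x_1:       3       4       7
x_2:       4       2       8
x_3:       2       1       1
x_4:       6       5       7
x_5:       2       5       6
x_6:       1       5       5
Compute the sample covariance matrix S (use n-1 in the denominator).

Step 1 — column means:
  mean(X) = (3 + 4 + 2 + 6 + 2 + 1) / 6 = 18/6 = 3
  mean(Y) = (4 + 2 + 1 + 5 + 5 + 5) / 6 = 22/6 = 3.6667
  mean(Z) = (7 + 8 + 1 + 7 + 6 + 5) / 6 = 34/6 = 5.6667

Step 2 — sample covariance S[i,j] = (1/(n-1)) · Σ_k (x_{k,i} - mean_i) · (x_{k,j} - mean_j), with n-1 = 5.
  S[X,X] = ((0)·(0) + (1)·(1) + (-1)·(-1) + (3)·(3) + (-1)·(-1) + (-2)·(-2)) / 5 = 16/5 = 3.2
  S[X,Y] = ((0)·(0.3333) + (1)·(-1.6667) + (-1)·(-2.6667) + (3)·(1.3333) + (-1)·(1.3333) + (-2)·(1.3333)) / 5 = 1/5 = 0.2
  S[X,Z] = ((0)·(1.3333) + (1)·(2.3333) + (-1)·(-4.6667) + (3)·(1.3333) + (-1)·(0.3333) + (-2)·(-0.6667)) / 5 = 12/5 = 2.4
  S[Y,Y] = ((0.3333)·(0.3333) + (-1.6667)·(-1.6667) + (-2.6667)·(-2.6667) + (1.3333)·(1.3333) + (1.3333)·(1.3333) + (1.3333)·(1.3333)) / 5 = 15.3333/5 = 3.0667
  S[Y,Z] = ((0.3333)·(1.3333) + (-1.6667)·(2.3333) + (-2.6667)·(-4.6667) + (1.3333)·(1.3333) + (1.3333)·(0.3333) + (1.3333)·(-0.6667)) / 5 = 10.3333/5 = 2.0667
  S[Z,Z] = ((1.3333)·(1.3333) + (2.3333)·(2.3333) + (-4.6667)·(-4.6667) + (1.3333)·(1.3333) + (0.3333)·(0.3333) + (-0.6667)·(-0.6667)) / 5 = 31.3333/5 = 6.2667

S is symmetric (S[j,i] = S[i,j]). Assembling:

S = [[3.2, 0.2, 2.4],
 [0.2, 3.0667, 2.0667],
 [2.4, 2.0667, 6.2667]]


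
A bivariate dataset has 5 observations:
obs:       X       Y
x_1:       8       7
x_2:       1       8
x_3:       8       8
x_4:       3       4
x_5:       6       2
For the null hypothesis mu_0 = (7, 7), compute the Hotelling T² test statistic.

Step 1 — sample mean vector:
  mean(X) = (8 + 1 + 8 + 3 + 6) / 5 = 26/5 = 5.2
  mean(Y) = (7 + 8 + 8 + 4 + 2) / 5 = 29/5 = 5.8
  x̄ = (5.2, 5.8),  deviation x̄ - mu_0 = (5.2, 5.8) - (7, 7) = (-1.8, -1.2).

Step 2 — sample covariance matrix, S[i,j] = (1/(n-1)) · Σ_k (x_{k,i} - mean_i) · (x_{k,j} - mean_j), divisor n-1 = 4:
  S[X,X] = ((2.8)·(2.8) + (-4.2)·(-4.2) + (2.8)·(2.8) + (-2.2)·(-2.2) + (0.8)·(0.8)) / 4 = 38.8/4 = 9.7
  S[X,Y] = ((2.8)·(1.2) + (-4.2)·(2.2) + (2.8)·(2.2) + (-2.2)·(-1.8) + (0.8)·(-3.8)) / 4 = 1.2/4 = 0.3
  S[Y,Y] = ((1.2)·(1.2) + (2.2)·(2.2) + (2.2)·(2.2) + (-1.8)·(-1.8) + (-3.8)·(-3.8)) / 4 = 28.8/4 = 7.2
  S = [[9.7, 0.3],
 [0.3, 7.2]].

Step 3 — invert S. det(S) = 9.7·7.2 - (0.3)² = 69.75.
  S^{-1} = (1/det) · [[d, -b], [-b, a]] = [[0.1032, -0.0043],
 [-0.0043, 0.1391]].

Step 4 — quadratic form (x̄ - mu_0)^T · S^{-1} · (x̄ - mu_0):
  S^{-1} · (x̄ - mu_0) = (-0.1806, -0.1591),
  (x̄ - mu_0)^T · [...] = (-1.8)·(-0.1806) + (-1.2)·(-0.1591) = 0.5161.

Step 5 — scale by n: T² = 5 · 0.5161 = 2.5806.

T² ≈ 2.5806


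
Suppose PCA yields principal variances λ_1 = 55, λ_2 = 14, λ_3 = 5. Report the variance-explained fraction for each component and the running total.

Step 1 — total variance = trace(Sigma) = Σ λ_i = 55 + 14 + 5 = 74.

Step 2 — fraction explained by component i = λ_i / Σ λ:
  PC1: 55/74 = 0.7432
  PC2: 14/74 = 0.1892
  PC3: 5/74 = 0.0676

Step 3 — cumulative fraction after k components = (λ_1 + ... + λ_k) / Σ λ:
  k = 1: 55/74 = 0.7432
  k = 2: (55 + 14)/74 = 69/74 = 0.9324
  k = 3: (55 + 14 + 5)/74 = 74/74 = 1

Summary (fraction, with percent):

explained: PC1 0.7432 (74.32%), PC2 0.1892 (18.92%), PC3 0.0676 (6.76%);  cumulative: 0.7432, 0.9324, 1


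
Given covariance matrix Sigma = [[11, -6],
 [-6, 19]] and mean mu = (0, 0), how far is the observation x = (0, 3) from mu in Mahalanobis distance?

Step 1 — centre the observation: (x - mu) = (0, 3).

Step 2 — invert Sigma. det(Sigma) = 11·19 - (-6)² = 173.
  Sigma^{-1} = (1/det) · [[d, -b], [-b, a]] = [[0.1098, 0.0347],
 [0.0347, 0.0636]].

Step 3 — form the quadratic (x - mu)^T · Sigma^{-1} · (x - mu):
  Sigma^{-1} · (x - mu) = (0.104, 0.1908).
  (x - mu)^T · [Sigma^{-1} · (x - mu)] = (0)·(0.104) + (3)·(0.1908) = 0.5723.

Step 4 — take square root: d = √(0.5723) ≈ 0.7565.

d(x, mu) = √(0.5723) ≈ 0.7565


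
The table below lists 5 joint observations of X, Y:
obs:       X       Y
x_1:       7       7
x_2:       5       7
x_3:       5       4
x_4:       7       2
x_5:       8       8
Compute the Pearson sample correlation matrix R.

Step 1 — column means:
  mean(X) = (7 + 5 + 5 + 7 + 8) / 5 = 32/5 = 6.4
  mean(Y) = (7 + 7 + 4 + 2 + 8) / 5 = 28/5 = 5.6

Step 2 — sample variances and covariances s[i,j] = (1/(n-1)) · Σ_k (x_{k,i} - mean_i) · (x_{k,j} - mean_j), with n-1 = 4:
  s[X,X] = ((0.6)·(0.6) + (-1.4)·(-1.4) + (-1.4)·(-1.4) + (0.6)·(0.6) + (1.6)·(1.6)) / 4 = 7.2/4 = 1.8
  s[X,Y] = ((0.6)·(1.4) + (-1.4)·(1.4) + (-1.4)·(-1.6) + (0.6)·(-3.6) + (1.6)·(2.4)) / 4 = 2.8/4 = 0.7
  s[Y,Y] = ((1.4)·(1.4) + (1.4)·(1.4) + (-1.6)·(-1.6) + (-3.6)·(-3.6) + (2.4)·(2.4)) / 4 = 25.2/4 = 6.3
  Sample standard deviations s_i = √(s[i,i]):
  s(X) = √(1.8) = 1.3416
  s(Y) = √(6.3) = 2.51

Step 3 — r_{ij} = s_{ij} / (s_i · s_j):
  r[X,X] = 1 (diagonal).
  r[X,Y] = 0.7 / (1.3416 · 2.51) = 0.7 / 3.3675 = 0.2079
  r[Y,Y] = 1 (diagonal).

R is symmetric with unit diagonal. Assembling:

R = [[1, 0.2079],
 [0.2079, 1]]


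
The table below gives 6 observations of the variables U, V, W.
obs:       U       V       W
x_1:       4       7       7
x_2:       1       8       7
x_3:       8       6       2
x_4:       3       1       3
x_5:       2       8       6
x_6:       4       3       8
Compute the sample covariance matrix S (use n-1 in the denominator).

Step 1 — column means:
  mean(U) = (4 + 1 + 8 + 3 + 2 + 4) / 6 = 22/6 = 3.6667
  mean(V) = (7 + 8 + 6 + 1 + 8 + 3) / 6 = 33/6 = 5.5
  mean(W) = (7 + 7 + 2 + 3 + 6 + 8) / 6 = 33/6 = 5.5

Step 2 — sample covariance S[i,j] = (1/(n-1)) · Σ_k (x_{k,i} - mean_i) · (x_{k,j} - mean_j), with n-1 = 5.
  S[U,U] = ((0.3333)·(0.3333) + (-2.6667)·(-2.6667) + (4.3333)·(4.3333) + (-0.6667)·(-0.6667) + (-1.6667)·(-1.6667) + (0.3333)·(0.3333)) / 5 = 29.3333/5 = 5.8667
  S[U,V] = ((0.3333)·(1.5) + (-2.6667)·(2.5) + (4.3333)·(0.5) + (-0.6667)·(-4.5) + (-1.6667)·(2.5) + (0.3333)·(-2.5)) / 5 = -6/5 = -1.2
  S[U,W] = ((0.3333)·(1.5) + (-2.6667)·(1.5) + (4.3333)·(-3.5) + (-0.6667)·(-2.5) + (-1.6667)·(0.5) + (0.3333)·(2.5)) / 5 = -17/5 = -3.4
  S[V,V] = ((1.5)·(1.5) + (2.5)·(2.5) + (0.5)·(0.5) + (-4.5)·(-4.5) + (2.5)·(2.5) + (-2.5)·(-2.5)) / 5 = 41.5/5 = 8.3
  S[V,W] = ((1.5)·(1.5) + (2.5)·(1.5) + (0.5)·(-3.5) + (-4.5)·(-2.5) + (2.5)·(0.5) + (-2.5)·(2.5)) / 5 = 10.5/5 = 2.1
  S[W,W] = ((1.5)·(1.5) + (1.5)·(1.5) + (-3.5)·(-3.5) + (-2.5)·(-2.5) + (0.5)·(0.5) + (2.5)·(2.5)) / 5 = 29.5/5 = 5.9

S is symmetric (S[j,i] = S[i,j]). Assembling:

S = [[5.8667, -1.2, -3.4],
 [-1.2, 8.3, 2.1],
 [-3.4, 2.1, 5.9]]


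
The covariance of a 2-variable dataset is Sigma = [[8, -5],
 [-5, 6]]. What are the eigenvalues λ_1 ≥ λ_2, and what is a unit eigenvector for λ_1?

Step 1 — characteristic polynomial of 2×2 Sigma:
  det(Sigma - λI) = λ² - trace · λ + det = 0.
  trace = 8 + 6 = 14, det = 8·6 - (-5)² = 23.
Step 2 — discriminant:
  Δ = trace² - 4·det = 196 - 92 = 104.
Step 3 — eigenvalues:
  λ = (trace ± √Δ)/2 = (14 ± 10.198)/2,
  λ_1 = 12.099,  λ_2 = 1.901.

Step 4 — unit eigenvector for λ_1: solve (Sigma - λ_1 I)v = 0. First row:
  (8 - 12.099)·v_x + (-5)·v_y = 0, i.e. (-4.099)·v_x + (-5)·v_y = 0,
  so v ∝ (b, λ_1 - a) = (-5, 4.099); multiply by -1 so the first entry is positive: u = (5, -4.099).
  ||u|| = √((5)² + (-4.099)²) = √(41.802) ≈ 6.4654,
  v_1 = u/||u|| ≈ (0.7733, -0.634) (||v_1|| = 1).

λ_1 = 12.099,  λ_2 = 1.901;  v_1 ≈ (0.7733, -0.634)


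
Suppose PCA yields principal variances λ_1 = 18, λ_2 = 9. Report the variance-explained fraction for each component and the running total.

Step 1 — total variance = trace(Sigma) = Σ λ_i = 18 + 9 = 27.

Step 2 — fraction explained by component i = λ_i / Σ λ:
  PC1: 18/27 = 0.6667
  PC2: 9/27 = 0.3333

Step 3 — cumulative fraction after k components = (λ_1 + ... + λ_k) / Σ λ:
  k = 1: 18/27 = 0.6667
  k = 2: (18 + 9)/27 = 27/27 = 1

Summary (fraction, with percent):

explained: PC1 0.6667 (66.67%), PC2 0.3333 (33.33%);  cumulative: 0.6667, 1


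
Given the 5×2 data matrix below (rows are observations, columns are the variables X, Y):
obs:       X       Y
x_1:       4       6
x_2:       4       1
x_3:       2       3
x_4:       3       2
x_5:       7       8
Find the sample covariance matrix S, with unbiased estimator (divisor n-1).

Step 1 — column means:
  mean(X) = (4 + 4 + 2 + 3 + 7) / 5 = 20/5 = 4
  mean(Y) = (6 + 1 + 3 + 2 + 8) / 5 = 20/5 = 4

Step 2 — sample covariance S[i,j] = (1/(n-1)) · Σ_k (x_{k,i} - mean_i) · (x_{k,j} - mean_j), with n-1 = 4.
  S[X,X] = ((0)·(0) + (0)·(0) + (-2)·(-2) + (-1)·(-1) + (3)·(3)) / 4 = 14/4 = 3.5
  S[X,Y] = ((0)·(2) + (0)·(-3) + (-2)·(-1) + (-1)·(-2) + (3)·(4)) / 4 = 16/4 = 4
  S[Y,Y] = ((2)·(2) + (-3)·(-3) + (-1)·(-1) + (-2)·(-2) + (4)·(4)) / 4 = 34/4 = 8.5

S is symmetric (S[j,i] = S[i,j]). Assembling:

S = [[3.5, 4],
 [4, 8.5]]


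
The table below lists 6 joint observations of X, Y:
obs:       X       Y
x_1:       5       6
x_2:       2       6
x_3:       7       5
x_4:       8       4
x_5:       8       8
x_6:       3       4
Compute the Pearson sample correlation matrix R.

Step 1 — column means:
  mean(X) = (5 + 2 + 7 + 8 + 8 + 3) / 6 = 33/6 = 5.5
  mean(Y) = (6 + 6 + 5 + 4 + 8 + 4) / 6 = 33/6 = 5.5

Step 2 — sample variances and covariances s[i,j] = (1/(n-1)) · Σ_k (x_{k,i} - mean_i) · (x_{k,j} - mean_j), with n-1 = 5:
  s[X,X] = ((-0.5)·(-0.5) + (-3.5)·(-3.5) + (1.5)·(1.5) + (2.5)·(2.5) + (2.5)·(2.5) + (-2.5)·(-2.5)) / 5 = 33.5/5 = 6.7
  s[X,Y] = ((-0.5)·(0.5) + (-3.5)·(0.5) + (1.5)·(-0.5) + (2.5)·(-1.5) + (2.5)·(2.5) + (-2.5)·(-1.5)) / 5 = 3.5/5 = 0.7
  s[Y,Y] = ((0.5)·(0.5) + (0.5)·(0.5) + (-0.5)·(-0.5) + (-1.5)·(-1.5) + (2.5)·(2.5) + (-1.5)·(-1.5)) / 5 = 11.5/5 = 2.3
  Sample standard deviations s_i = √(s[i,i]):
  s(X) = √(6.7) = 2.5884
  s(Y) = √(2.3) = 1.5166

Step 3 — r_{ij} = s_{ij} / (s_i · s_j):
  r[X,X] = 1 (diagonal).
  r[X,Y] = 0.7 / (2.5884 · 1.5166) = 0.7 / 3.9256 = 0.1783
  r[Y,Y] = 1 (diagonal).

R is symmetric with unit diagonal. Assembling:

R = [[1, 0.1783],
 [0.1783, 1]]


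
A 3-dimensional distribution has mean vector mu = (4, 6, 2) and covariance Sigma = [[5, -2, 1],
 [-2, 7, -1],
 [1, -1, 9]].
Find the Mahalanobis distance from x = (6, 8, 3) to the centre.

Step 1 — centre the observation: (x - mu) = (2, 2, 1).

Step 2 — invert Sigma (cofactor / det for 3×3, or solve directly):
  Sigma^{-1} = [[0.2288, 0.0627, -0.0185],
 [0.0627, 0.1624, 0.0111],
 [-0.0185, 0.0111, 0.1144]].

Step 3 — form the quadratic (x - mu)^T · Sigma^{-1} · (x - mu):
  Sigma^{-1} · (x - mu) = (0.5646, 0.4613, 0.0996).
  (x - mu)^T · [Sigma^{-1} · (x - mu)] = (2)·(0.5646) + (2)·(0.4613) + (1)·(0.0996) = 2.1513.

Step 4 — take square root: d = √(2.1513) ≈ 1.4667.

d(x, mu) = √(2.1513) ≈ 1.4667


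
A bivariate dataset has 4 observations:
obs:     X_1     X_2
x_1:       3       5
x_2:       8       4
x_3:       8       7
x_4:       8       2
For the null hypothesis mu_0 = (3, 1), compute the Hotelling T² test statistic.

Step 1 — sample mean vector:
  mean(X_1) = (3 + 8 + 8 + 8) / 4 = 27/4 = 6.75
  mean(X_2) = (5 + 4 + 7 + 2) / 4 = 18/4 = 4.5
  x̄ = (6.75, 4.5),  deviation x̄ - mu_0 = (6.75, 4.5) - (3, 1) = (3.75, 3.5).

Step 2 — sample covariance matrix, S[i,j] = (1/(n-1)) · Σ_k (x_{k,i} - mean_i) · (x_{k,j} - mean_j), divisor n-1 = 3:
  S[X_1,X_1] = ((-3.75)·(-3.75) + (1.25)·(1.25) + (1.25)·(1.25) + (1.25)·(1.25)) / 3 = 18.75/3 = 6.25
  S[X_1,X_2] = ((-3.75)·(0.5) + (1.25)·(-0.5) + (1.25)·(2.5) + (1.25)·(-2.5)) / 3 = -2.5/3 = -0.8333
  S[X_2,X_2] = ((0.5)·(0.5) + (-0.5)·(-0.5) + (2.5)·(2.5) + (-2.5)·(-2.5)) / 3 = 13/3 = 4.3333
  S = [[6.25, -0.8333],
 [-0.8333, 4.3333]].

Step 3 — invert S. det(S) = 6.25·4.3333 - (-0.8333)² = 26.3889.
  S^{-1} = (1/det) · [[d, -b], [-b, a]] = [[0.1642, 0.0316],
 [0.0316, 0.2368]].

Step 4 — quadratic form (x̄ - mu_0)^T · S^{-1} · (x̄ - mu_0):
  S^{-1} · (x̄ - mu_0) = (0.7263, 0.9474),
  (x̄ - mu_0)^T · [...] = (3.75)·(0.7263) + (3.5)·(0.9474) = 6.0395.

Step 5 — scale by n: T² = 4 · 6.0395 = 24.1579.

T² ≈ 24.1579


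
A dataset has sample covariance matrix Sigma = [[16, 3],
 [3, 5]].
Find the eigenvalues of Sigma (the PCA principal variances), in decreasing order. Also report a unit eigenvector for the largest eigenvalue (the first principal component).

Step 1 — characteristic polynomial of 2×2 Sigma:
  det(Sigma - λI) = λ² - trace · λ + det = 0.
  trace = 16 + 5 = 21, det = 16·5 - (3)² = 71.
Step 2 — discriminant:
  Δ = trace² - 4·det = 441 - 284 = 157.
Step 3 — eigenvalues:
  λ = (trace ± √Δ)/2 = (21 ± 12.53)/2,
  λ_1 = 16.765,  λ_2 = 4.235.

Step 4 — unit eigenvector for λ_1: solve (Sigma - λ_1 I)v = 0. First row:
  (16 - 16.765)·v_x + (3)·v_y = 0, i.e. (-0.765)·v_x + (3)·v_y = 0,
  so v ∝ (b, λ_1 - a) = (3, 0.765) = u.
  ||u|| = √((3)² + (0.765)²) = √(9.5852) ≈ 3.096,
  v_1 = u/||u|| ≈ (0.969, 0.2471) (||v_1|| = 1).

λ_1 = 16.765,  λ_2 = 4.235;  v_1 ≈ (0.969, 0.2471)


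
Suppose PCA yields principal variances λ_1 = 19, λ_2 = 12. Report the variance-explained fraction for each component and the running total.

Step 1 — total variance = trace(Sigma) = Σ λ_i = 19 + 12 = 31.

Step 2 — fraction explained by component i = λ_i / Σ λ:
  PC1: 19/31 = 0.6129
  PC2: 12/31 = 0.3871

Step 3 — cumulative fraction after k components = (λ_1 + ... + λ_k) / Σ λ:
  k = 1: 19/31 = 0.6129
  k = 2: (19 + 12)/31 = 31/31 = 1

Summary (fraction, with percent):

explained: PC1 0.6129 (61.29%), PC2 0.3871 (38.71%);  cumulative: 0.6129, 1


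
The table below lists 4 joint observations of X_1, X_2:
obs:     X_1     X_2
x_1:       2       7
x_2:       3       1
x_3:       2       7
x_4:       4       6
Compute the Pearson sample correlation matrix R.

Step 1 — column means:
  mean(X_1) = (2 + 3 + 2 + 4) / 4 = 11/4 = 2.75
  mean(X_2) = (7 + 1 + 7 + 6) / 4 = 21/4 = 5.25

Step 2 — sample variances and covariances s[i,j] = (1/(n-1)) · Σ_k (x_{k,i} - mean_i) · (x_{k,j} - mean_j), with n-1 = 3:
  s[X_1,X_1] = ((-0.75)·(-0.75) + (0.25)·(0.25) + (-0.75)·(-0.75) + (1.25)·(1.25)) / 3 = 2.75/3 = 0.9167
  s[X_1,X_2] = ((-0.75)·(1.75) + (0.25)·(-4.25) + (-0.75)·(1.75) + (1.25)·(0.75)) / 3 = -2.75/3 = -0.9167
  s[X_2,X_2] = ((1.75)·(1.75) + (-4.25)·(-4.25) + (1.75)·(1.75) + (0.75)·(0.75)) / 3 = 24.75/3 = 8.25
  Sample standard deviations s_i = √(s[i,i]):
  s(X_1) = √(0.9167) = 0.9574
  s(X_2) = √(8.25) = 2.8723

Step 3 — r_{ij} = s_{ij} / (s_i · s_j):
  r[X_1,X_1] = 1 (diagonal).
  r[X_1,X_2] = -0.9167 / (0.9574 · 2.8723) = -0.9167 / 2.75 = -0.3333
  r[X_2,X_2] = 1 (diagonal).

R is symmetric with unit diagonal. Assembling:

R = [[1, -0.3333],
 [-0.3333, 1]]


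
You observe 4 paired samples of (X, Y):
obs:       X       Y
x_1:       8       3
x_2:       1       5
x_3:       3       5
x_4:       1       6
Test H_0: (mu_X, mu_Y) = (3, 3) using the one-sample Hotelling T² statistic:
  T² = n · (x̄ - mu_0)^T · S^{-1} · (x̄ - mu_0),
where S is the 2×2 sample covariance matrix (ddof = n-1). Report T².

Step 1 — sample mean vector:
  mean(X) = (8 + 1 + 3 + 1) / 4 = 13/4 = 3.25
  mean(Y) = (3 + 5 + 5 + 6) / 4 = 19/4 = 4.75
  x̄ = (3.25, 4.75),  deviation x̄ - mu_0 = (3.25, 4.75) - (3, 3) = (0.25, 1.75).

Step 2 — sample covariance matrix, S[i,j] = (1/(n-1)) · Σ_k (x_{k,i} - mean_i) · (x_{k,j} - mean_j), divisor n-1 = 3:
  S[X,X] = ((4.75)·(4.75) + (-2.25)·(-2.25) + (-0.25)·(-0.25) + (-2.25)·(-2.25)) / 3 = 32.75/3 = 10.9167
  S[X,Y] = ((4.75)·(-1.75) + (-2.25)·(0.25) + (-0.25)·(0.25) + (-2.25)·(1.25)) / 3 = -11.75/3 = -3.9167
  S[Y,Y] = ((-1.75)·(-1.75) + (0.25)·(0.25) + (0.25)·(0.25) + (1.25)·(1.25)) / 3 = 4.75/3 = 1.5833
  S = [[10.9167, -3.9167],
 [-3.9167, 1.5833]].

Step 3 — invert S. det(S) = 10.9167·1.5833 - (-3.9167)² = 1.9444.
  S^{-1} = (1/det) · [[d, -b], [-b, a]] = [[0.8143, 2.0143],
 [2.0143, 5.6143]].

Step 4 — quadratic form (x̄ - mu_0)^T · S^{-1} · (x̄ - mu_0):
  S^{-1} · (x̄ - mu_0) = (3.7286, 10.3286),
  (x̄ - mu_0)^T · [...] = (0.25)·(3.7286) + (1.75)·(10.3286) = 19.0071.

Step 5 — scale by n: T² = 4 · 19.0071 = 76.0286.

T² ≈ 76.0286


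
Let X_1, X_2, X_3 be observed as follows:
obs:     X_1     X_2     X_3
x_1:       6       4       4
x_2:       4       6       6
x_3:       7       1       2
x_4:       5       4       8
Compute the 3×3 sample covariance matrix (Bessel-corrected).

Step 1 — column means:
  mean(X_1) = (6 + 4 + 7 + 5) / 4 = 22/4 = 5.5
  mean(X_2) = (4 + 6 + 1 + 4) / 4 = 15/4 = 3.75
  mean(X_3) = (4 + 6 + 2 + 8) / 4 = 20/4 = 5

Step 2 — sample covariance S[i,j] = (1/(n-1)) · Σ_k (x_{k,i} - mean_i) · (x_{k,j} - mean_j), with n-1 = 3.
  S[X_1,X_1] = ((0.5)·(0.5) + (-1.5)·(-1.5) + (1.5)·(1.5) + (-0.5)·(-0.5)) / 3 = 5/3 = 1.6667
  S[X_1,X_2] = ((0.5)·(0.25) + (-1.5)·(2.25) + (1.5)·(-2.75) + (-0.5)·(0.25)) / 3 = -7.5/3 = -2.5
  S[X_1,X_3] = ((0.5)·(-1) + (-1.5)·(1) + (1.5)·(-3) + (-0.5)·(3)) / 3 = -8/3 = -2.6667
  S[X_2,X_2] = ((0.25)·(0.25) + (2.25)·(2.25) + (-2.75)·(-2.75) + (0.25)·(0.25)) / 3 = 12.75/3 = 4.25
  S[X_2,X_3] = ((0.25)·(-1) + (2.25)·(1) + (-2.75)·(-3) + (0.25)·(3)) / 3 = 11/3 = 3.6667
  S[X_3,X_3] = ((-1)·(-1) + (1)·(1) + (-3)·(-3) + (3)·(3)) / 3 = 20/3 = 6.6667

S is symmetric (S[j,i] = S[i,j]). Assembling:

S = [[1.6667, -2.5, -2.6667],
 [-2.5, 4.25, 3.6667],
 [-2.6667, 3.6667, 6.6667]]


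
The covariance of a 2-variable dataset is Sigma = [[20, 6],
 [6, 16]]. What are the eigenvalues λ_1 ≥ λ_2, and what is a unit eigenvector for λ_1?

Step 1 — characteristic polynomial of 2×2 Sigma:
  det(Sigma - λI) = λ² - trace · λ + det = 0.
  trace = 20 + 16 = 36, det = 20·16 - (6)² = 284.
Step 2 — discriminant:
  Δ = trace² - 4·det = 1296 - 1136 = 160.
Step 3 — eigenvalues:
  λ = (trace ± √Δ)/2 = (36 ± 12.6491)/2,
  λ_1 = 24.3246,  λ_2 = 11.6754.

Step 4 — unit eigenvector for λ_1: solve (Sigma - λ_1 I)v = 0. First row:
  (20 - 24.3246)·v_x + (6)·v_y = 0, i.e. (-4.3246)·v_x + (6)·v_y = 0,
  so v ∝ (b, λ_1 - a) = (6, 4.3246) = u.
  ||u|| = √((6)² + (4.3246)²) = √(54.7018) ≈ 7.3961,
  v_1 = u/||u|| ≈ (0.8112, 0.5847) (||v_1|| = 1).

λ_1 = 24.3246,  λ_2 = 11.6754;  v_1 ≈ (0.8112, 0.5847)


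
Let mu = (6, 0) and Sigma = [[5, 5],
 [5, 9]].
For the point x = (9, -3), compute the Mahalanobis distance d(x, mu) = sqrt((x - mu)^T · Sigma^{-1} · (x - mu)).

Step 1 — centre the observation: (x - mu) = (3, -3).

Step 2 — invert Sigma. det(Sigma) = 5·9 - (5)² = 20.
  Sigma^{-1} = (1/det) · [[d, -b], [-b, a]] = [[0.45, -0.25],
 [-0.25, 0.25]].

Step 3 — form the quadratic (x - mu)^T · Sigma^{-1} · (x - mu):
  Sigma^{-1} · (x - mu) = (2.1, -1.5).
  (x - mu)^T · [Sigma^{-1} · (x - mu)] = (3)·(2.1) + (-3)·(-1.5) = 10.8.

Step 4 — take square root: d = √(10.8) ≈ 3.2863.

d(x, mu) = √(10.8) ≈ 3.2863


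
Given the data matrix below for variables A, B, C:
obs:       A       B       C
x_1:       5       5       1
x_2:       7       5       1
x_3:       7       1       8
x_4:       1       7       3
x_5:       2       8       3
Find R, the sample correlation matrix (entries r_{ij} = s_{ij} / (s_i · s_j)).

Step 1 — column means:
  mean(A) = (5 + 7 + 7 + 1 + 2) / 5 = 22/5 = 4.4
  mean(B) = (5 + 5 + 1 + 7 + 8) / 5 = 26/5 = 5.2
  mean(C) = (1 + 1 + 8 + 3 + 3) / 5 = 16/5 = 3.2

Step 2 — sample variances and covariances s[i,j] = (1/(n-1)) · Σ_k (x_{k,i} - mean_i) · (x_{k,j} - mean_j), with n-1 = 4:
  s[A,A] = ((0.6)·(0.6) + (2.6)·(2.6) + (2.6)·(2.6) + (-3.4)·(-3.4) + (-2.4)·(-2.4)) / 4 = 31.2/4 = 7.8
  s[A,B] = ((0.6)·(-0.2) + (2.6)·(-0.2) + (2.6)·(-4.2) + (-3.4)·(1.8) + (-2.4)·(2.8)) / 4 = -24.4/4 = -6.1
  s[A,C] = ((0.6)·(-2.2) + (2.6)·(-2.2) + (2.6)·(4.8) + (-3.4)·(-0.2) + (-2.4)·(-0.2)) / 4 = 6.6/4 = 1.65
  s[B,B] = ((-0.2)·(-0.2) + (-0.2)·(-0.2) + (-4.2)·(-4.2) + (1.8)·(1.8) + (2.8)·(2.8)) / 4 = 28.8/4 = 7.2
  s[B,C] = ((-0.2)·(-2.2) + (-0.2)·(-2.2) + (-4.2)·(4.8) + (1.8)·(-0.2) + (2.8)·(-0.2)) / 4 = -20.2/4 = -5.05
  s[C,C] = ((-2.2)·(-2.2) + (-2.2)·(-2.2) + (4.8)·(4.8) + (-0.2)·(-0.2) + (-0.2)·(-0.2)) / 4 = 32.8/4 = 8.2
  Sample standard deviations s_i = √(s[i,i]):
  s(A) = √(7.8) = 2.7928
  s(B) = √(7.2) = 2.6833
  s(C) = √(8.2) = 2.8636

Step 3 — r_{ij} = s_{ij} / (s_i · s_j):
  r[A,A] = 1 (diagonal).
  r[A,B] = -6.1 / (2.7928 · 2.6833) = -6.1 / 7.494 = -0.814
  r[A,C] = 1.65 / (2.7928 · 2.8636) = 1.65 / 7.9975 = 0.2063
  r[B,B] = 1 (diagonal).
  r[B,C] = -5.05 / (2.6833 · 2.8636) = -5.05 / 7.6837 = -0.6572
  r[C,C] = 1 (diagonal).

R is symmetric with unit diagonal. Assembling:

R = [[1, -0.814, 0.2063],
 [-0.814, 1, -0.6572],
 [0.2063, -0.6572, 1]]


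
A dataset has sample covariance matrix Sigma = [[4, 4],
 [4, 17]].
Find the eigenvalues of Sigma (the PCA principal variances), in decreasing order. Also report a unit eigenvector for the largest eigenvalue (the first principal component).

Step 1 — characteristic polynomial of 2×2 Sigma:
  det(Sigma - λI) = λ² - trace · λ + det = 0.
  trace = 4 + 17 = 21, det = 4·17 - (4)² = 52.
Step 2 — discriminant:
  Δ = trace² - 4·det = 441 - 208 = 233.
Step 3 — eigenvalues:
  λ = (trace ± √Δ)/2 = (21 ± 15.2643)/2,
  λ_1 = 18.1322,  λ_2 = 2.8678.

Step 4 — unit eigenvector for λ_1: solve (Sigma - λ_1 I)v = 0. First row:
  (4 - 18.1322)·v_x + (4)·v_y = 0, i.e. (-14.1322)·v_x + (4)·v_y = 0,
  so v ∝ (b, λ_1 - a) = (4, 14.1322) = u.
  ||u|| = √((4)² + (14.1322)²) = √(215.7182) ≈ 14.6873,
  v_1 = u/||u|| ≈ (0.2723, 0.9622) (||v_1|| = 1).

λ_1 = 18.1322,  λ_2 = 2.8678;  v_1 ≈ (0.2723, 0.9622)


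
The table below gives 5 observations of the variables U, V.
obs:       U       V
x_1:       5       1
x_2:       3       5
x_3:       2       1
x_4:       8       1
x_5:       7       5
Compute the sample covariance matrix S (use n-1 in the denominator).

Step 1 — column means:
  mean(U) = (5 + 3 + 2 + 8 + 7) / 5 = 25/5 = 5
  mean(V) = (1 + 5 + 1 + 1 + 5) / 5 = 13/5 = 2.6

Step 2 — sample covariance S[i,j] = (1/(n-1)) · Σ_k (x_{k,i} - mean_i) · (x_{k,j} - mean_j), with n-1 = 4.
  S[U,U] = ((0)·(0) + (-2)·(-2) + (-3)·(-3) + (3)·(3) + (2)·(2)) / 4 = 26/4 = 6.5
  S[U,V] = ((0)·(-1.6) + (-2)·(2.4) + (-3)·(-1.6) + (3)·(-1.6) + (2)·(2.4)) / 4 = 0/4 = 0
  S[V,V] = ((-1.6)·(-1.6) + (2.4)·(2.4) + (-1.6)·(-1.6) + (-1.6)·(-1.6) + (2.4)·(2.4)) / 4 = 19.2/4 = 4.8

S is symmetric (S[j,i] = S[i,j]). Assembling:

S = [[6.5, 0],
 [0, 4.8]]


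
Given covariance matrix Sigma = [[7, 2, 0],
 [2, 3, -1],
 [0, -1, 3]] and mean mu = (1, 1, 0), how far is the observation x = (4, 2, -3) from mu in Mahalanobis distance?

Step 1 — centre the observation: (x - mu) = (3, 1, -3).

Step 2 — invert Sigma (cofactor / det for 3×3, or solve directly):
  Sigma^{-1} = [[0.1818, -0.1364, -0.0455],
 [-0.1364, 0.4773, 0.1591],
 [-0.0455, 0.1591, 0.3864]].

Step 3 — form the quadratic (x - mu)^T · Sigma^{-1} · (x - mu):
  Sigma^{-1} · (x - mu) = (0.5455, -0.4091, -1.1364).
  (x - mu)^T · [Sigma^{-1} · (x - mu)] = (3)·(0.5455) + (1)·(-0.4091) + (-3)·(-1.1364) = 4.6364.

Step 4 — take square root: d = √(4.6364) ≈ 2.1532.

d(x, mu) = √(4.6364) ≈ 2.1532


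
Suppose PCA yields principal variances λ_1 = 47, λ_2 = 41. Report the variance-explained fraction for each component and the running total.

Step 1 — total variance = trace(Sigma) = Σ λ_i = 47 + 41 = 88.

Step 2 — fraction explained by component i = λ_i / Σ λ:
  PC1: 47/88 = 0.5341
  PC2: 41/88 = 0.4659

Step 3 — cumulative fraction after k components = (λ_1 + ... + λ_k) / Σ λ:
  k = 1: 47/88 = 0.5341
  k = 2: (47 + 41)/88 = 88/88 = 1

Summary (fraction, with percent):

explained: PC1 0.5341 (53.41%), PC2 0.4659 (46.59%);  cumulative: 0.5341, 1


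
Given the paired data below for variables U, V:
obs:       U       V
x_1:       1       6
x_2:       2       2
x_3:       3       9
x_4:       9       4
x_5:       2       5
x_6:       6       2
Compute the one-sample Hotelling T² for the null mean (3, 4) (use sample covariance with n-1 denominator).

Step 1 — sample mean vector:
  mean(U) = (1 + 2 + 3 + 9 + 2 + 6) / 6 = 23/6 = 3.8333
  mean(V) = (6 + 2 + 9 + 4 + 5 + 2) / 6 = 28/6 = 4.6667
  x̄ = (3.8333, 4.6667),  deviation x̄ - mu_0 = (3.8333, 4.6667) - (3, 4) = (0.8333, 0.6667).

Step 2 — sample covariance matrix, S[i,j] = (1/(n-1)) · Σ_k (x_{k,i} - mean_i) · (x_{k,j} - mean_j), divisor n-1 = 5:
  S[U,U] = ((-2.8333)·(-2.8333) + (-1.8333)·(-1.8333) + (-0.8333)·(-0.8333) + (5.1667)·(5.1667) + (-1.8333)·(-1.8333) + (2.1667)·(2.1667)) / 5 = 46.8333/5 = 9.3667
  S[U,V] = ((-2.8333)·(1.3333) + (-1.8333)·(-2.6667) + (-0.8333)·(4.3333) + (5.1667)·(-0.6667) + (-1.8333)·(0.3333) + (2.1667)·(-2.6667)) / 5 = -12.3333/5 = -2.4667
  S[V,V] = ((1.3333)·(1.3333) + (-2.6667)·(-2.6667) + (4.3333)·(4.3333) + (-0.6667)·(-0.6667) + (0.3333)·(0.3333) + (-2.6667)·(-2.6667)) / 5 = 35.3333/5 = 7.0667
  S = [[9.3667, -2.4667],
 [-2.4667, 7.0667]].

Step 3 — invert S. det(S) = 9.3667·7.0667 - (-2.4667)² = 60.1067.
  S^{-1} = (1/det) · [[d, -b], [-b, a]] = [[0.1176, 0.041],
 [0.041, 0.1558]].

Step 4 — quadratic form (x̄ - mu_0)^T · S^{-1} · (x̄ - mu_0):
  S^{-1} · (x̄ - mu_0) = (0.1253, 0.1381),
  (x̄ - mu_0)^T · [...] = (0.8333)·(0.1253) + (0.6667)·(0.1381) = 0.1965.

Step 5 — scale by n: T² = 6 · 0.1965 = 1.179.

T² ≈ 1.179


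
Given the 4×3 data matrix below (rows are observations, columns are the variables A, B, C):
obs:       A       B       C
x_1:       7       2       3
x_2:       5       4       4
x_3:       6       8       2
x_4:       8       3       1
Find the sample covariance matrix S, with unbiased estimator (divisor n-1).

Step 1 — column means:
  mean(A) = (7 + 5 + 6 + 8) / 4 = 26/4 = 6.5
  mean(B) = (2 + 4 + 8 + 3) / 4 = 17/4 = 4.25
  mean(C) = (3 + 4 + 2 + 1) / 4 = 10/4 = 2.5

Step 2 — sample covariance S[i,j] = (1/(n-1)) · Σ_k (x_{k,i} - mean_i) · (x_{k,j} - mean_j), with n-1 = 3.
  S[A,A] = ((0.5)·(0.5) + (-1.5)·(-1.5) + (-0.5)·(-0.5) + (1.5)·(1.5)) / 3 = 5/3 = 1.6667
  S[A,B] = ((0.5)·(-2.25) + (-1.5)·(-0.25) + (-0.5)·(3.75) + (1.5)·(-1.25)) / 3 = -4.5/3 = -1.5
  S[A,C] = ((0.5)·(0.5) + (-1.5)·(1.5) + (-0.5)·(-0.5) + (1.5)·(-1.5)) / 3 = -4/3 = -1.3333
  S[B,B] = ((-2.25)·(-2.25) + (-0.25)·(-0.25) + (3.75)·(3.75) + (-1.25)·(-1.25)) / 3 = 20.75/3 = 6.9167
  S[B,C] = ((-2.25)·(0.5) + (-0.25)·(1.5) + (3.75)·(-0.5) + (-1.25)·(-1.5)) / 3 = -1.5/3 = -0.5
  S[C,C] = ((0.5)·(0.5) + (1.5)·(1.5) + (-0.5)·(-0.5) + (-1.5)·(-1.5)) / 3 = 5/3 = 1.6667

S is symmetric (S[j,i] = S[i,j]). Assembling:

S = [[1.6667, -1.5, -1.3333],
 [-1.5, 6.9167, -0.5],
 [-1.3333, -0.5, 1.6667]]


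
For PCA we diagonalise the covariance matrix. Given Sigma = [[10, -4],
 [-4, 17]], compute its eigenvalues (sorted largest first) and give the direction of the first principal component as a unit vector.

Step 1 — characteristic polynomial of 2×2 Sigma:
  det(Sigma - λI) = λ² - trace · λ + det = 0.
  trace = 10 + 17 = 27, det = 10·17 - (-4)² = 154.
Step 2 — discriminant:
  Δ = trace² - 4·det = 729 - 616 = 113.
Step 3 — eigenvalues:
  λ = (trace ± √Δ)/2 = (27 ± 10.6301)/2,
  λ_1 = 18.8151,  λ_2 = 8.1849.

Step 4 — unit eigenvector for λ_1: solve (Sigma - λ_1 I)v = 0. First row:
  (10 - 18.8151)·v_x + (-4)·v_y = 0, i.e. (-8.8151)·v_x + (-4)·v_y = 0,
  so v ∝ (b, λ_1 - a) = (-4, 8.8151); multiply by -1 so the first entry is positive: u = (4, -8.8151).
  ||u|| = √((4)² + (-8.8151)²) = √(93.7055) ≈ 9.6802,
  v_1 = u/||u|| ≈ (0.4132, -0.9106) (||v_1|| = 1).

λ_1 = 18.8151,  λ_2 = 8.1849;  v_1 ≈ (0.4132, -0.9106)


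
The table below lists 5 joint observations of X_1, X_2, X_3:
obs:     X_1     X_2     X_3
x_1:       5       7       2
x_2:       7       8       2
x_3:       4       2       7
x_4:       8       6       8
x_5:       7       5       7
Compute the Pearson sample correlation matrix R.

Step 1 — column means:
  mean(X_1) = (5 + 7 + 4 + 8 + 7) / 5 = 31/5 = 6.2
  mean(X_2) = (7 + 8 + 2 + 6 + 5) / 5 = 28/5 = 5.6
  mean(X_3) = (2 + 2 + 7 + 8 + 7) / 5 = 26/5 = 5.2

Step 2 — sample variances and covariances s[i,j] = (1/(n-1)) · Σ_k (x_{k,i} - mean_i) · (x_{k,j} - mean_j), with n-1 = 4:
  s[X_1,X_1] = ((-1.2)·(-1.2) + (0.8)·(0.8) + (-2.2)·(-2.2) + (1.8)·(1.8) + (0.8)·(0.8)) / 4 = 10.8/4 = 2.7
  s[X_1,X_2] = ((-1.2)·(1.4) + (0.8)·(2.4) + (-2.2)·(-3.6) + (1.8)·(0.4) + (0.8)·(-0.6)) / 4 = 8.4/4 = 2.1
  s[X_1,X_3] = ((-1.2)·(-3.2) + (0.8)·(-3.2) + (-2.2)·(1.8) + (1.8)·(2.8) + (0.8)·(1.8)) / 4 = 3.8/4 = 0.95
  s[X_2,X_2] = ((1.4)·(1.4) + (2.4)·(2.4) + (-3.6)·(-3.6) + (0.4)·(0.4) + (-0.6)·(-0.6)) / 4 = 21.2/4 = 5.3
  s[X_2,X_3] = ((1.4)·(-3.2) + (2.4)·(-3.2) + (-3.6)·(1.8) + (0.4)·(2.8) + (-0.6)·(1.8)) / 4 = -18.6/4 = -4.65
  s[X_3,X_3] = ((-3.2)·(-3.2) + (-3.2)·(-3.2) + (1.8)·(1.8) + (2.8)·(2.8) + (1.8)·(1.8)) / 4 = 34.8/4 = 8.7
  Sample standard deviations s_i = √(s[i,i]):
  s(X_1) = √(2.7) = 1.6432
  s(X_2) = √(5.3) = 2.3022
  s(X_3) = √(8.7) = 2.9496

Step 3 — r_{ij} = s_{ij} / (s_i · s_j):
  r[X_1,X_1] = 1 (diagonal).
  r[X_1,X_2] = 2.1 / (1.6432 · 2.3022) = 2.1 / 3.7829 = 0.5551
  r[X_1,X_3] = 0.95 / (1.6432 · 2.9496) = 0.95 / 4.8466 = 0.196
  r[X_2,X_2] = 1 (diagonal).
  r[X_2,X_3] = -4.65 / (2.3022 · 2.9496) = -4.65 / 6.7904 = -0.6848
  r[X_3,X_3] = 1 (diagonal).

R is symmetric with unit diagonal. Assembling:

R = [[1, 0.5551, 0.196],
 [0.5551, 1, -0.6848],
 [0.196, -0.6848, 1]]


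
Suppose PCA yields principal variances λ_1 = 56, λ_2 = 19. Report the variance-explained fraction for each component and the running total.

Step 1 — total variance = trace(Sigma) = Σ λ_i = 56 + 19 = 75.

Step 2 — fraction explained by component i = λ_i / Σ λ:
  PC1: 56/75 = 0.7467
  PC2: 19/75 = 0.2533

Step 3 — cumulative fraction after k components = (λ_1 + ... + λ_k) / Σ λ:
  k = 1: 56/75 = 0.7467
  k = 2: (56 + 19)/75 = 75/75 = 1

Summary (fraction, with percent):

explained: PC1 0.7467 (74.67%), PC2 0.2533 (25.33%);  cumulative: 0.7467, 1


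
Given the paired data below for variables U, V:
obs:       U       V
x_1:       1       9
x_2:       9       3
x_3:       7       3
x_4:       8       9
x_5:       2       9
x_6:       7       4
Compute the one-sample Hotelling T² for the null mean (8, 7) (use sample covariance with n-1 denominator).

Step 1 — sample mean vector:
  mean(U) = (1 + 9 + 7 + 8 + 2 + 7) / 6 = 34/6 = 5.6667
  mean(V) = (9 + 3 + 3 + 9 + 9 + 4) / 6 = 37/6 = 6.1667
  x̄ = (5.6667, 6.1667),  deviation x̄ - mu_0 = (5.6667, 6.1667) - (8, 7) = (-2.3333, -0.8333).

Step 2 — sample covariance matrix, S[i,j] = (1/(n-1)) · Σ_k (x_{k,i} - mean_i) · (x_{k,j} - mean_j), divisor n-1 = 5:
  S[U,U] = ((-4.6667)·(-4.6667) + (3.3333)·(3.3333) + (1.3333)·(1.3333) + (2.3333)·(2.3333) + (-3.6667)·(-3.6667) + (1.3333)·(1.3333)) / 5 = 55.3333/5 = 11.0667
  S[U,V] = ((-4.6667)·(2.8333) + (3.3333)·(-3.1667) + (1.3333)·(-3.1667) + (2.3333)·(2.8333) + (-3.6667)·(2.8333) + (1.3333)·(-2.1667)) / 5 = -34.6667/5 = -6.9333
  S[V,V] = ((2.8333)·(2.8333) + (-3.1667)·(-3.1667) + (-3.1667)·(-3.1667) + (2.8333)·(2.8333) + (2.8333)·(2.8333) + (-2.1667)·(-2.1667)) / 5 = 48.8333/5 = 9.7667
  S = [[11.0667, -6.9333],
 [-6.9333, 9.7667]].

Step 3 — invert S. det(S) = 11.0667·9.7667 - (-6.9333)² = 60.0133.
  S^{-1} = (1/det) · [[d, -b], [-b, a]] = [[0.1627, 0.1155],
 [0.1155, 0.1844]].

Step 4 — quadratic form (x̄ - mu_0)^T · S^{-1} · (x̄ - mu_0):
  S^{-1} · (x̄ - mu_0) = (-0.476, -0.4232),
  (x̄ - mu_0)^T · [...] = (-2.3333)·(-0.476) + (-0.8333)·(-0.4232) = 1.4634.

Step 5 — scale by n: T² = 6 · 1.4634 = 8.7803.

T² ≈ 8.7803


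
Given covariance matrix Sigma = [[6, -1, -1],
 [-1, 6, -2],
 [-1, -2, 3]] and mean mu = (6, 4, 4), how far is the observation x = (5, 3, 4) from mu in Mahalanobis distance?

Step 1 — centre the observation: (x - mu) = (-1, -1, 0).

Step 2 — invert Sigma (cofactor / det for 3×3, or solve directly):
  Sigma^{-1} = [[0.1972, 0.0704, 0.1127],
 [0.0704, 0.2394, 0.1831],
 [0.1127, 0.1831, 0.493]].

Step 3 — form the quadratic (x - mu)^T · Sigma^{-1} · (x - mu):
  Sigma^{-1} · (x - mu) = (-0.2676, -0.3099, -0.2958).
  (x - mu)^T · [Sigma^{-1} · (x - mu)] = (-1)·(-0.2676) + (-1)·(-0.3099) + (0)·(-0.2958) = 0.5775.

Step 4 — take square root: d = √(0.5775) ≈ 0.7599.

d(x, mu) = √(0.5775) ≈ 0.7599
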